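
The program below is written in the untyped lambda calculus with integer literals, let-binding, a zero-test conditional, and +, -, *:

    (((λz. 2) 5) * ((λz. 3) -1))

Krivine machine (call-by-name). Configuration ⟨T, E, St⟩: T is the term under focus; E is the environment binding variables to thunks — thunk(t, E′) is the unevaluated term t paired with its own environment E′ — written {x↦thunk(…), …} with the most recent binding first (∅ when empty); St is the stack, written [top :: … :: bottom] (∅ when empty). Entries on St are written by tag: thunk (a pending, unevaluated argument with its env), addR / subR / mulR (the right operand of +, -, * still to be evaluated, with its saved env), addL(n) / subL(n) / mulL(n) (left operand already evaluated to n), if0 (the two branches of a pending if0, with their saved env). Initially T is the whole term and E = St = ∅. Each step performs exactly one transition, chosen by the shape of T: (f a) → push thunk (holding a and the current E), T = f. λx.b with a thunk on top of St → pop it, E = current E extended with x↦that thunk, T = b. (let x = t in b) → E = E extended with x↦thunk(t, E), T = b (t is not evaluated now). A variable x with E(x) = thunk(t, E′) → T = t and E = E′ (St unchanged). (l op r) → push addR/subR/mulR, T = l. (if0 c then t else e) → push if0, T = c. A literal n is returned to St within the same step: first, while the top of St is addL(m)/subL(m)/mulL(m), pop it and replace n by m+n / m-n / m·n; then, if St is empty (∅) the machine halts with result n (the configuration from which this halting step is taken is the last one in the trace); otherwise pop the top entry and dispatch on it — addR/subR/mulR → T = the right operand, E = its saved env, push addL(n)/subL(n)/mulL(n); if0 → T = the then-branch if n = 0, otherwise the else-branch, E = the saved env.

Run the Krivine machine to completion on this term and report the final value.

0. [T=(((λz. 2) 5) * ((λz. 3) -1)) | E=∅ | St=∅]
1. [T=((λz. 2) 5) | E=∅ | St=[mulR]]
2. [T=(λz. 2) | E=∅ | St=[thunk :: mulR]]
3. [T=2 | E={z↦thunk(5, ∅)} | St=[mulR]]
4. [T=((λz. 3) -1) | E=∅ | St=[mulL(2)]]
5. [T=(λz. 3) | E=∅ | St=[thunk :: mulL(2)]]
6. [T=3 | E={z↦thunk(-1, ∅)} | St=[mulL(2)]]
→ final value 6

Answer: 6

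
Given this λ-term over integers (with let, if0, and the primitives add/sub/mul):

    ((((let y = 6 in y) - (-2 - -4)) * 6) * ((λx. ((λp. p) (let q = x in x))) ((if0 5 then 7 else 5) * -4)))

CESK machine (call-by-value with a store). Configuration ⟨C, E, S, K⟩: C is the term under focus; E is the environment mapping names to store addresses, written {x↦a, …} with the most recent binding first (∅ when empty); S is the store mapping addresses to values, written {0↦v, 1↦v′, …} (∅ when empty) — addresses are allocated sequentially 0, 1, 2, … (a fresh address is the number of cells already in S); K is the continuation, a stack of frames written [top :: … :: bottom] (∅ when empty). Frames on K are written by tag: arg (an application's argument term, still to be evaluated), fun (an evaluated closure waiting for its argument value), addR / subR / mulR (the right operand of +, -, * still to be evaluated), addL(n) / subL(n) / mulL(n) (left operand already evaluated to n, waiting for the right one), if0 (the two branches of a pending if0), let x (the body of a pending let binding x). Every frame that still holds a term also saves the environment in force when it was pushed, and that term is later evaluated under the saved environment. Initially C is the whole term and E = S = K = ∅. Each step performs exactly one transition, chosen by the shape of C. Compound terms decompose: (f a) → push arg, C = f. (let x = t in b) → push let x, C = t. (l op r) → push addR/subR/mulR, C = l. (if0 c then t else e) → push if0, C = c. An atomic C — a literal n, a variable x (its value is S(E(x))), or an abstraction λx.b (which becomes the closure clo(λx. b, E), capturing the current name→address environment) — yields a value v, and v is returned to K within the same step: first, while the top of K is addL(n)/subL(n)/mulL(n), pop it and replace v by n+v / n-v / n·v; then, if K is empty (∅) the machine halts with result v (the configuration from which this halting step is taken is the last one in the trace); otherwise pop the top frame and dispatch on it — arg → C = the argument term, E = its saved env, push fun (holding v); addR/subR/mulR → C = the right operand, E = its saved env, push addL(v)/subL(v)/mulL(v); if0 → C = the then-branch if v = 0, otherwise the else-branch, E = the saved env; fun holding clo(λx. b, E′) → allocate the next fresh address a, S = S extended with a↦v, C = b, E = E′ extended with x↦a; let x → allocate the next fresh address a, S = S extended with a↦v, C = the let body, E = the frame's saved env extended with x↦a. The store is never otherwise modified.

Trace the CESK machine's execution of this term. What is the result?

[0] ⟨C=((((let y = 6 in y) - (-2 - -4)) * 6) * ((λx. ((λp. p) (let q = x in x))) ((if0 5 then 7 else 5) * -4))); E=∅; S=∅; K=∅⟩
[1] ⟨C=(((let y = 6 in y) - (-2 - -4)) * 6); E=∅; S=∅; K=[mulR]⟩
[2] ⟨C=((let y = 6 in y) - (-2 - -4)); E=∅; S=∅; K=[mulR :: mulR]⟩
[3] ⟨C=(let y = 6 in y); E=∅; S=∅; K=[subR :: mulR :: mulR]⟩
[4] ⟨C=6; E=∅; S=∅; K=[let y :: subR :: mulR :: mulR]⟩
[5] ⟨C=y; E={y↦0}; S={0↦6}; K=[subR :: mulR :: mulR]⟩
[6] ⟨C=(-2 - -4); E=∅; S={0↦6}; K=[subL(6) :: mulR :: mulR]⟩
[7] ⟨C=-2; E=∅; S={0↦6}; K=[subR :: subL(6) :: mulR :: mulR]⟩
[8] ⟨C=-4; E=∅; S={0↦6}; K=[subL(-2) :: subL(6) :: mulR :: mulR]⟩
[9] ⟨C=6; E=∅; S={0↦6}; K=[mulL(4) :: mulR]⟩
[10] ⟨C=((λx. ((λp. p) (let q = x in x))) ((if0 5 then 7 else 5) * -4)); E=∅; S={0↦6}; K=[mulL(24)]⟩
[11] ⟨C=(λx. ((λp. p) (let q = x in x))); E=∅; S={0↦6}; K=[arg :: mulL(24)]⟩
[12] ⟨C=((if0 5 then 7 else 5) * -4); E=∅; S={0↦6}; K=[fun :: mulL(24)]⟩
[13] ⟨C=(if0 5 then 7 else 5); E=∅; S={0↦6}; K=[mulR :: fun :: mulL(24)]⟩
[14] ⟨C=5; E=∅; S={0↦6}; K=[if0 :: mulR :: fun :: mulL(24)]⟩
[15] ⟨C=5; E=∅; S={0↦6}; K=[mulR :: fun :: mulL(24)]⟩
[16] ⟨C=-4; E=∅; S={0↦6}; K=[mulL(5) :: fun :: mulL(24)]⟩
[17] ⟨C=((λp. p) (let q = x in x)); E={x↦1}; S={0↦6, 1↦-20}; K=[mulL(24)]⟩
[18] ⟨C=(λp. p); E={x↦1}; S={0↦6, 1↦-20}; K=[arg :: mulL(24)]⟩
[19] ⟨C=(let q = x in x); E={x↦1}; S={0↦6, 1↦-20}; K=[fun :: mulL(24)]⟩
[20] ⟨C=x; E={x↦1}; S={0↦6, 1↦-20}; K=[let q :: fun :: mulL(24)]⟩
[21] ⟨C=x; E={q↦2, x↦1}; S={0↦6, 1↦-20, 2↦-20}; K=[fun :: mulL(24)]⟩
[22] ⟨C=p; E={p↦3, x↦1}; S={0↦6, 1↦-20, 2↦-20, 3↦-20}; K=[mulL(24)]⟩
→ final value -480

Answer: -480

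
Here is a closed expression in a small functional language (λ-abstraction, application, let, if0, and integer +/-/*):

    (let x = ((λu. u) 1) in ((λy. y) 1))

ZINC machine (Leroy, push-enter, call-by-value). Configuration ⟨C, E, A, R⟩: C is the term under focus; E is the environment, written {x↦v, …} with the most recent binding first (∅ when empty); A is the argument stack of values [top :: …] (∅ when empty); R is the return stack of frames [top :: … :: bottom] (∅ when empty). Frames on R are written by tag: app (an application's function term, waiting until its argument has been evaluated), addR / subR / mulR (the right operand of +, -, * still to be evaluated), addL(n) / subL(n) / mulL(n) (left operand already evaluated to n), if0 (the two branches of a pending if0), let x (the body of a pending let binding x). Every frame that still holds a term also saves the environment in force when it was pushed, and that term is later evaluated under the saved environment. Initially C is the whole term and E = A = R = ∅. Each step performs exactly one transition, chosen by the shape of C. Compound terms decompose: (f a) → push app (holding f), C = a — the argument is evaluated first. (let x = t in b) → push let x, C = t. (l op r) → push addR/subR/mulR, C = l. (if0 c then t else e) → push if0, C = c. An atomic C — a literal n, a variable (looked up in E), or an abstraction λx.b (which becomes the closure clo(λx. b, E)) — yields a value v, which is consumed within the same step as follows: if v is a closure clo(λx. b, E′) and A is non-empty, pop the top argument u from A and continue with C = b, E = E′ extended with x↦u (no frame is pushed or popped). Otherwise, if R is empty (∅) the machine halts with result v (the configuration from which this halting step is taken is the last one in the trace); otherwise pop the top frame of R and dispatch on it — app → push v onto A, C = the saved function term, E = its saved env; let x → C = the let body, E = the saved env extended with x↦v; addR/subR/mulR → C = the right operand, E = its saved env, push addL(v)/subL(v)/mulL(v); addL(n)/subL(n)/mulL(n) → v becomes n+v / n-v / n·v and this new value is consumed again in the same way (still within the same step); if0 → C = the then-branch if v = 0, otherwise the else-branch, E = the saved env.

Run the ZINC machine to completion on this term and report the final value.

t=0: ⟨C=(let x = ((λu. u) 1) in ((λy. y) 1)); E=∅; A=∅; R=∅⟩
t=1: ⟨C=((λu. u) 1); E=∅; A=∅; R=[let x]⟩
t=2: ⟨C=1; E=∅; A=∅; R=[app :: let x]⟩
t=3: ⟨C=(λu. u); E=∅; A=[1]; R=[let x]⟩
t=4: ⟨C=u; E={u↦1}; A=∅; R=[let x]⟩
t=5: ⟨C=((λy. y) 1); E={x↦1}; A=∅; R=∅⟩
t=6: ⟨C=1; E={x↦1}; A=∅; R=[app]⟩
t=7: ⟨C=(λy. y); E={x↦1}; A=[1]; R=∅⟩
t=8: ⟨C=y; E={y↦1, x↦1}; A=∅; R=∅⟩
→ final value 1

Answer: 1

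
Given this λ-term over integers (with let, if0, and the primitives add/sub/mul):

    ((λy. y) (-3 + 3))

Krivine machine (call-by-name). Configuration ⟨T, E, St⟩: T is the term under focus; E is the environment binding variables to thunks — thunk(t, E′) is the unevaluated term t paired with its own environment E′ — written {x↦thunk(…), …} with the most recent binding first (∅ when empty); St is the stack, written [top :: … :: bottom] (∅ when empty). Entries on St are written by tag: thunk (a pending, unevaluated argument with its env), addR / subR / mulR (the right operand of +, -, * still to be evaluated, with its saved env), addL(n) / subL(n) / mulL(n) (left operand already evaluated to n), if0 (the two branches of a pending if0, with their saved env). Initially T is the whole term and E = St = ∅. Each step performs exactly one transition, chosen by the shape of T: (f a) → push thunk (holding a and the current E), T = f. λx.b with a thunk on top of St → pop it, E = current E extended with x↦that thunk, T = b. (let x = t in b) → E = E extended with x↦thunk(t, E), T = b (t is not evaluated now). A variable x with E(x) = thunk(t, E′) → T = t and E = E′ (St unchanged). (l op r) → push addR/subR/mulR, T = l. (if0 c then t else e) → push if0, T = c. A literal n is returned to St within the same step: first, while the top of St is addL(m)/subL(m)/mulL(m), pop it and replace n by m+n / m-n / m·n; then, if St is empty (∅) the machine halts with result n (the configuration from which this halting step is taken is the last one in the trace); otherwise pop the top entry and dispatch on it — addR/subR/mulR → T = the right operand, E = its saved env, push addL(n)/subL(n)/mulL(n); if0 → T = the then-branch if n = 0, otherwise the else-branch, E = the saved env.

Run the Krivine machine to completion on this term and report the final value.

Answer: 0

Execution trace:
t=0: <T=((λy. y) (-3 + 3)), E=∅, St=∅>
t=1: <T=(λy. y), E=∅, St=[thunk]>
t=2: <T=y, E={y↦thunk((-3 + 3), ∅)}, St=∅>
t=3: <T=(-3 + 3), E=∅, St=∅>
t=4: <T=-3, E=∅, St=[addR]>
t=5: <T=3, E=∅, St=[addL(-3)]>
→ final value 0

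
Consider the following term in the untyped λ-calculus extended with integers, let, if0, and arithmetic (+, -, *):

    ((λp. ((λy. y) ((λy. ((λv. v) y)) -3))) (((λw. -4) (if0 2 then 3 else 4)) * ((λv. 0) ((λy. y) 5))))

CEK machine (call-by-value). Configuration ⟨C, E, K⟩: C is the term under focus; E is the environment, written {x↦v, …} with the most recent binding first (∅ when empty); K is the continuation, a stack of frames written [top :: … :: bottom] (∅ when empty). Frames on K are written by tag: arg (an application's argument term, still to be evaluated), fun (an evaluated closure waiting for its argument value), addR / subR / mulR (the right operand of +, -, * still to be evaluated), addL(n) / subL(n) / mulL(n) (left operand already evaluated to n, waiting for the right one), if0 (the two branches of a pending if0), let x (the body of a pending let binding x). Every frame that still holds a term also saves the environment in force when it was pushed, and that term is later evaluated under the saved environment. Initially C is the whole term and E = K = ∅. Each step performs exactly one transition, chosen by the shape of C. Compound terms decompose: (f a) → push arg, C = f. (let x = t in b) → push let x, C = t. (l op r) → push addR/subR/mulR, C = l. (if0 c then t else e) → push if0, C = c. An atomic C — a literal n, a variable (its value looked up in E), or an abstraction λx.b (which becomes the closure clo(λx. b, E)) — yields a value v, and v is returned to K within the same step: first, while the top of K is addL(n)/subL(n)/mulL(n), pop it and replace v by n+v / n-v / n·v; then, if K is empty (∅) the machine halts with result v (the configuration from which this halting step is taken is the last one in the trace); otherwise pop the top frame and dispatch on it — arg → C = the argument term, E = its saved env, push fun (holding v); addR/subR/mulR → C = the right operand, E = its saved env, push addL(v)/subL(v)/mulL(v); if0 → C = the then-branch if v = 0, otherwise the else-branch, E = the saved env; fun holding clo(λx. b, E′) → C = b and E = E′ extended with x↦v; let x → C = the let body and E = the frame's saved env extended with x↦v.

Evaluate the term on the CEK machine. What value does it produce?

Answer: -3

Execution trace:
t=0: [C=((λp. ((λy. y) ((λy. ((λv. v) y)) -3))) (((λw. -4) (if0 2 then 3 else 4)) * ((λv. 0) ((λy. y) 5)))) | E=∅ | K=∅]
t=1: [C=(λp. ((λy. y) ((λy. ((λv. v) y)) -3))) | E=∅ | K=[arg]]
t=2: [C=(((λw. -4) (if0 2 then 3 else 4)) * ((λv. 0) ((λy. y) 5))) | E=∅ | K=[fun]]
t=3: [C=((λw. -4) (if0 2 then 3 else 4)) | E=∅ | K=[mulR :: fun]]
t=4: [C=(λw. -4) | E=∅ | K=[arg :: mulR :: fun]]
t=5: [C=(if0 2 then 3 else 4) | E=∅ | K=[fun :: mulR :: fun]]
t=6: [C=2 | E=∅ | K=[if0 :: fun :: mulR :: fun]]
t=7: [C=4 | E=∅ | K=[fun :: mulR :: fun]]
t=8: [C=-4 | E={w↦4} | K=[mulR :: fun]]
t=9: [C=((λv. 0) ((λy. y) 5)) | E=∅ | K=[mulL(-4) :: fun]]
t=10: [C=(λv. 0) | E=∅ | K=[arg :: mulL(-4) :: fun]]
t=11: [C=((λy. y) 5) | E=∅ | K=[fun :: mulL(-4) :: fun]]
t=12: [C=(λy. y) | E=∅ | K=[arg :: fun :: mulL(-4) :: fun]]
t=13: [C=5 | E=∅ | K=[fun :: fun :: mulL(-4) :: fun]]
t=14: [C=y | E={y↦5} | K=[fun :: mulL(-4) :: fun]]
t=15: [C=0 | E={v↦5} | K=[mulL(-4) :: fun]]
t=16: [C=((λy. y) ((λy. ((λv. v) y)) -3)) | E={p↦0} | K=∅]
t=17: [C=(λy. y) | E={p↦0} | K=[arg]]
t=18: [C=((λy. ((λv. v) y)) -3) | E={p↦0} | K=[fun]]
t=19: [C=(λy. ((λv. v) y)) | E={p↦0} | K=[arg :: fun]]
t=20: [C=-3 | E={p↦0} | K=[fun :: fun]]
t=21: [C=((λv. v) y) | E={y↦-3, p↦0} | K=[fun]]
t=22: [C=(λv. v) | E={y↦-3, p↦0} | K=[arg :: fun]]
t=23: [C=y | E={y↦-3, p↦0} | K=[fun :: fun]]
t=24: [C=v | E={v↦-3, y↦-3, p↦0} | K=[fun]]
t=25: [C=y | E={y↦-3, p↦0} | K=∅]
→ final value -3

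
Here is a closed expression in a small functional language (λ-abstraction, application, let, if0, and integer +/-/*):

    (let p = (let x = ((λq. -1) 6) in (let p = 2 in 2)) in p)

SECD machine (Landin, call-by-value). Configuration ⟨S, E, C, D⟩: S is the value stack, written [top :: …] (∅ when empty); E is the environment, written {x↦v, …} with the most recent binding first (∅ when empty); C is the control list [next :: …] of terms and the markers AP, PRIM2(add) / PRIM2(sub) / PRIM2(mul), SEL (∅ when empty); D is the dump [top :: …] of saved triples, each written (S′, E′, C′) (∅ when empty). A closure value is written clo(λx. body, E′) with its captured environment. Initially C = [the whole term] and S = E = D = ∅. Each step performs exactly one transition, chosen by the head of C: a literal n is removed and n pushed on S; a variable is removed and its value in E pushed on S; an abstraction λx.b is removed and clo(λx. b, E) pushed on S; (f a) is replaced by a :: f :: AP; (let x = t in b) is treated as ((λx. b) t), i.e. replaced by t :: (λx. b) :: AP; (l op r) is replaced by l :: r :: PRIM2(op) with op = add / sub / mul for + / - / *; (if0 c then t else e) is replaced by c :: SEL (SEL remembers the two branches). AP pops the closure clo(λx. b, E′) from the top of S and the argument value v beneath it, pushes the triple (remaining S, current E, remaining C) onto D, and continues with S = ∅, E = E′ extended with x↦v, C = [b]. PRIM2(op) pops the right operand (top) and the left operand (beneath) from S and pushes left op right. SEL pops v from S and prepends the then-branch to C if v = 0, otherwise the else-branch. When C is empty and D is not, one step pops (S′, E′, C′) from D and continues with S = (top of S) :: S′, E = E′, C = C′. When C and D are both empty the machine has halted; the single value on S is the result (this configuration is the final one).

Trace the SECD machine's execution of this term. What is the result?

[0] [S=∅ | E=∅ | C=[(let p = (let x = ((λq. -1) 6) in (let p = 2 in 2)) in p)] | D=∅]
[1] [S=∅ | E=∅ | C=[(let x = ((λq. -1) 6) in (let p = 2 in 2)) :: (λp. p) :: AP] | D=∅]
[2] [S=∅ | E=∅ | C=[((λq. -1) 6) :: (λx. (let p = 2 in 2)) :: AP :: (λp. p) :: AP] | D=∅]
[3] [S=∅ | E=∅ | C=[6 :: (λq. -1) :: AP :: (λx. (let p = 2 in 2)) :: AP :: (λp. p) :: AP] | D=∅]
[4] [S=[6] | E=∅ | C=[(λq. -1) :: AP :: (λx. (let p = 2 in 2)) :: AP :: (λp. p) :: AP] | D=∅]
[5] [S=[clo(λq. -1, ∅) :: 6] | E=∅ | C=[AP :: (λx. (let p = 2 in 2)) :: AP :: (λp. p) :: AP] | D=∅]
[6] [S=∅ | E={q↦6} | C=[-1] | D=[(∅, ∅, [(λx. (let p = 2 in 2)) :: AP :: (λp. p) :: AP])]]
[7] [S=[-1] | E={q↦6} | C=∅ | D=[(∅, ∅, [(λx. (let p = 2 in 2)) :: AP :: (λp. p) :: AP])]]
[8] [S=[-1] | E=∅ | C=[(λx. (let p = 2 in 2)) :: AP :: (λp. p) :: AP] | D=∅]
[9] [S=[clo(λx. (let p = 2 in 2), ∅) :: -1] | E=∅ | C=[AP :: (λp. p) :: AP] | D=∅]
[10] [S=∅ | E={x↦-1} | C=[(let p = 2 in 2)] | D=[(∅, ∅, [(λp. p) :: AP])]]
[11] [S=∅ | E={x↦-1} | C=[2 :: (λp. 2) :: AP] | D=[(∅, ∅, [(λp. p) :: AP])]]
[12] [S=[2] | E={x↦-1} | C=[(λp. 2) :: AP] | D=[(∅, ∅, [(λp. p) :: AP])]]
[13] [S=[clo(λp. 2, {x↦-1}) :: 2] | E={x↦-1} | C=[AP] | D=[(∅, ∅, [(λp. p) :: AP])]]
[14] [S=∅ | E={p↦2, x↦-1} | C=[2] | D=[(∅, {x↦-1}, ∅) :: (∅, ∅, [(λp. p) :: AP])]]
[15] [S=[2] | E={p↦2, x↦-1} | C=∅ | D=[(∅, {x↦-1}, ∅) :: (∅, ∅, [(λp. p) :: AP])]]
[16] [S=[2] | E={x↦-1} | C=∅ | D=[(∅, ∅, [(λp. p) :: AP])]]
[17] [S=[2] | E=∅ | C=[(λp. p) :: AP] | D=∅]
[18] [S=[clo(λp. p, ∅) :: 2] | E=∅ | C=[AP] | D=∅]
[19] [S=∅ | E={p↦2} | C=[p] | D=[(∅, ∅, ∅)]]
[20] [S=[2] | E={p↦2} | C=∅ | D=[(∅, ∅, ∅)]]
[21] [S=[2] | E=∅ | C=∅ | D=∅]
→ final value 2

Answer: 2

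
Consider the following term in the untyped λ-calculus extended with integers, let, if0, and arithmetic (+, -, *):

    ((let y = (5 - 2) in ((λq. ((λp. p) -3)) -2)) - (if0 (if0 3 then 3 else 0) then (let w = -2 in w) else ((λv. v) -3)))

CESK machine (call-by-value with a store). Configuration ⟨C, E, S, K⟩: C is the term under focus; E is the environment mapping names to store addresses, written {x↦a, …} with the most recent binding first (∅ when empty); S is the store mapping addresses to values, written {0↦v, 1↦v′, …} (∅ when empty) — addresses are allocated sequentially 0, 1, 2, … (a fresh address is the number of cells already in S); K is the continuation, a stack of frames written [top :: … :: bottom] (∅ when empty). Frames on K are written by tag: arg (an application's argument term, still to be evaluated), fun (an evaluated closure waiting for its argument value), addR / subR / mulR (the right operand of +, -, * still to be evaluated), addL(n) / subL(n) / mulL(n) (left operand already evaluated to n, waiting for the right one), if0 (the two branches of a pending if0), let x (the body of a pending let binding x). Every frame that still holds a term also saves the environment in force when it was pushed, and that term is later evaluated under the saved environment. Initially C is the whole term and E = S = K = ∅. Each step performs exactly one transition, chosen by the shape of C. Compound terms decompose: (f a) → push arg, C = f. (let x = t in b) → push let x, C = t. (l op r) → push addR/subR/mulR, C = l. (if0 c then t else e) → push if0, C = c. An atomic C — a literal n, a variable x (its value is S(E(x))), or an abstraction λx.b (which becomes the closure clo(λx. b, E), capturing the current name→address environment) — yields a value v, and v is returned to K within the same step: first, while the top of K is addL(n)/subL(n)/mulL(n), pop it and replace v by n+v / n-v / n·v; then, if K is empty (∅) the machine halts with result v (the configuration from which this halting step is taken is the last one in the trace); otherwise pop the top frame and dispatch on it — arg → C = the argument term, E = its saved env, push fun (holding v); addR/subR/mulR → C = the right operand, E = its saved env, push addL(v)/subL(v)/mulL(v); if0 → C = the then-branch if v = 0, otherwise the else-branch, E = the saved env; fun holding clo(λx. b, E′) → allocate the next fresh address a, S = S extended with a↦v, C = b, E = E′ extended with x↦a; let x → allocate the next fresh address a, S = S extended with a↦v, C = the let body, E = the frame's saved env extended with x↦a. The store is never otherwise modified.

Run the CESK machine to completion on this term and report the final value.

Answer: -1

Machine steps:
0. ⟨C=((let y = (5 - 2) in ((λq. ((λp. p) -3)) -2)) - (if0 (if0 3 then 3 else 0) then (let w = -2 in w) else ((λv. v) -3))); E=∅; S=∅; K=∅⟩
1. ⟨C=(let y = (5 - 2) in ((λq. ((λp. p) -3)) -2)); E=∅; S=∅; K=[subR]⟩
2. ⟨C=(5 - 2); E=∅; S=∅; K=[let y :: subR]⟩
3. ⟨C=5; E=∅; S=∅; K=[subR :: let y :: subR]⟩
4. ⟨C=2; E=∅; S=∅; K=[subL(5) :: let y :: subR]⟩
5. ⟨C=((λq. ((λp. p) -3)) -2); E={y↦0}; S={0↦3}; K=[subR]⟩
6. ⟨C=(λq. ((λp. p) -3)); E={y↦0}; S={0↦3}; K=[arg :: subR]⟩
7. ⟨C=-2; E={y↦0}; S={0↦3}; K=[fun :: subR]⟩
8. ⟨C=((λp. p) -3); E={q↦1, y↦0}; S={0↦3, 1↦-2}; K=[subR]⟩
9. ⟨C=(λp. p); E={q↦1, y↦0}; S={0↦3, 1↦-2}; K=[arg :: subR]⟩
10. ⟨C=-3; E={q↦1, y↦0}; S={0↦3, 1↦-2}; K=[fun :: subR]⟩
11. ⟨C=p; E={p↦2, q↦1, y↦0}; S={0↦3, 1↦-2, 2↦-3}; K=[subR]⟩
12. ⟨C=(if0 (if0 3 then 3 else 0) then (let w = -2 in w) else ((λv. v) -3)); E=∅; S={0↦3, 1↦-2, 2↦-3}; K=[subL(-3)]⟩
13. ⟨C=(if0 3 then 3 else 0); E=∅; S={0↦3, 1↦-2, 2↦-3}; K=[if0 :: subL(-3)]⟩
14. ⟨C=3; E=∅; S={0↦3, 1↦-2, 2↦-3}; K=[if0 :: if0 :: subL(-3)]⟩
15. ⟨C=0; E=∅; S={0↦3, 1↦-2, 2↦-3}; K=[if0 :: subL(-3)]⟩
16. ⟨C=(let w = -2 in w); E=∅; S={0↦3, 1↦-2, 2↦-3}; K=[subL(-3)]⟩
17. ⟨C=-2; E=∅; S={0↦3, 1↦-2, 2↦-3}; K=[let w :: subL(-3)]⟩
18. ⟨C=w; E={w↦3}; S={0↦3, 1↦-2, 2↦-3, 3↦-2}; K=[subL(-3)]⟩
→ final value -1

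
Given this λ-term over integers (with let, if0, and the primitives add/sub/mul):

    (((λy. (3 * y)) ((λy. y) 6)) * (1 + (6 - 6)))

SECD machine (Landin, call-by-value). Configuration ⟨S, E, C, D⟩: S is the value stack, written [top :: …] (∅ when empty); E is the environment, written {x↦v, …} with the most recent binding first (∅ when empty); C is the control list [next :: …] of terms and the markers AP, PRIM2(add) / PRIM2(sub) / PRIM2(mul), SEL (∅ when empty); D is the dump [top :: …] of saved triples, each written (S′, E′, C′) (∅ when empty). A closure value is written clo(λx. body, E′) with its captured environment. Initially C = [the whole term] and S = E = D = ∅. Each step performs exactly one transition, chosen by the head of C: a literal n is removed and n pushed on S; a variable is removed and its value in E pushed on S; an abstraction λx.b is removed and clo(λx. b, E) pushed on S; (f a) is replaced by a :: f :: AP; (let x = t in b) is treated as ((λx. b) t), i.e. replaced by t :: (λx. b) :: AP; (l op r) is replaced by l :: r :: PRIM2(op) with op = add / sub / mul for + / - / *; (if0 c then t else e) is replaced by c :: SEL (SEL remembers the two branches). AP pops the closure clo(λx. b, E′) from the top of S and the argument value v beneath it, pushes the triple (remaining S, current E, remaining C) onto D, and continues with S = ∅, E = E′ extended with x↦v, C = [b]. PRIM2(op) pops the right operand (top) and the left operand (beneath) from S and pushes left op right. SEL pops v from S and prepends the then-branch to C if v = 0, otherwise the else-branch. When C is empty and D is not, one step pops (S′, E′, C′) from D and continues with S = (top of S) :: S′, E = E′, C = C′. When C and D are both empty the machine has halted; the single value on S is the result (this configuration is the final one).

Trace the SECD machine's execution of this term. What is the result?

Answer: 18

Execution trace:
[0] ⟨S=∅; E=∅; C=[(((λy. (3 * y)) ((λy. y) 6)) * (1 + (6 - 6)))]; D=∅⟩
[1] ⟨S=∅; E=∅; C=[((λy. (3 * y)) ((λy. y) 6)) :: (1 + (6 - 6)) :: PRIM2(mul)]; D=∅⟩
[2] ⟨S=∅; E=∅; C=[((λy. y) 6) :: (λy. (3 * y)) :: AP :: (1 + (6 - 6)) :: PRIM2(mul)]; D=∅⟩
[3] ⟨S=∅; E=∅; C=[6 :: (λy. y) :: AP :: (λy. (3 * y)) :: AP :: (1 + (6 - 6)) :: PRIM2(mul)]; D=∅⟩
[4] ⟨S=[6]; E=∅; C=[(λy. y) :: AP :: (λy. (3 * y)) :: AP :: (1 + (6 - 6)) :: PRIM2(mul)]; D=∅⟩
[5] ⟨S=[clo(λy. y, ∅) :: 6]; E=∅; C=[AP :: (λy. (3 * y)) :: AP :: (1 + (6 - 6)) :: PRIM2(mul)]; D=∅⟩
[6] ⟨S=∅; E={y↦6}; C=[y]; D=[(∅, ∅, [(λy. (3 * y)) :: AP :: (1 + (6 - 6)) :: PRIM2(mul)])]⟩
[7] ⟨S=[6]; E={y↦6}; C=∅; D=[(∅, ∅, [(λy. (3 * y)) :: AP :: (1 + (6 - 6)) :: PRIM2(mul)])]⟩
[8] ⟨S=[6]; E=∅; C=[(λy. (3 * y)) :: AP :: (1 + (6 - 6)) :: PRIM2(mul)]; D=∅⟩
[9] ⟨S=[clo(λy. (3 * y), ∅) :: 6]; E=∅; C=[AP :: (1 + (6 - 6)) :: PRIM2(mul)]; D=∅⟩
[10] ⟨S=∅; E={y↦6}; C=[(3 * y)]; D=[(∅, ∅, [(1 + (6 - 6)) :: PRIM2(mul)])]⟩
[11] ⟨S=∅; E={y↦6}; C=[3 :: y :: PRIM2(mul)]; D=[(∅, ∅, [(1 + (6 - 6)) :: PRIM2(mul)])]⟩
[12] ⟨S=[3]; E={y↦6}; C=[y :: PRIM2(mul)]; D=[(∅, ∅, [(1 + (6 - 6)) :: PRIM2(mul)])]⟩
[13] ⟨S=[6 :: 3]; E={y↦6}; C=[PRIM2(mul)]; D=[(∅, ∅, [(1 + (6 - 6)) :: PRIM2(mul)])]⟩
[14] ⟨S=[18]; E={y↦6}; C=∅; D=[(∅, ∅, [(1 + (6 - 6)) :: PRIM2(mul)])]⟩
[15] ⟨S=[18]; E=∅; C=[(1 + (6 - 6)) :: PRIM2(mul)]; D=∅⟩
[16] ⟨S=[18]; E=∅; C=[1 :: (6 - 6) :: PRIM2(add) :: PRIM2(mul)]; D=∅⟩
[17] ⟨S=[1 :: 18]; E=∅; C=[(6 - 6) :: PRIM2(add) :: PRIM2(mul)]; D=∅⟩
[18] ⟨S=[1 :: 18]; E=∅; C=[6 :: 6 :: PRIM2(sub) :: PRIM2(add) :: PRIM2(mul)]; D=∅⟩
[19] ⟨S=[6 :: 1 :: 18]; E=∅; C=[6 :: PRIM2(sub) :: PRIM2(add) :: PRIM2(mul)]; D=∅⟩
[20] ⟨S=[6 :: 6 :: 1 :: 18]; E=∅; C=[PRIM2(sub) :: PRIM2(add) :: PRIM2(mul)]; D=∅⟩
[21] ⟨S=[0 :: 1 :: 18]; E=∅; C=[PRIM2(add) :: PRIM2(mul)]; D=∅⟩
[22] ⟨S=[1 :: 18]; E=∅; C=[PRIM2(mul)]; D=∅⟩
[23] ⟨S=[18]; E=∅; C=∅; D=∅⟩
→ final value 18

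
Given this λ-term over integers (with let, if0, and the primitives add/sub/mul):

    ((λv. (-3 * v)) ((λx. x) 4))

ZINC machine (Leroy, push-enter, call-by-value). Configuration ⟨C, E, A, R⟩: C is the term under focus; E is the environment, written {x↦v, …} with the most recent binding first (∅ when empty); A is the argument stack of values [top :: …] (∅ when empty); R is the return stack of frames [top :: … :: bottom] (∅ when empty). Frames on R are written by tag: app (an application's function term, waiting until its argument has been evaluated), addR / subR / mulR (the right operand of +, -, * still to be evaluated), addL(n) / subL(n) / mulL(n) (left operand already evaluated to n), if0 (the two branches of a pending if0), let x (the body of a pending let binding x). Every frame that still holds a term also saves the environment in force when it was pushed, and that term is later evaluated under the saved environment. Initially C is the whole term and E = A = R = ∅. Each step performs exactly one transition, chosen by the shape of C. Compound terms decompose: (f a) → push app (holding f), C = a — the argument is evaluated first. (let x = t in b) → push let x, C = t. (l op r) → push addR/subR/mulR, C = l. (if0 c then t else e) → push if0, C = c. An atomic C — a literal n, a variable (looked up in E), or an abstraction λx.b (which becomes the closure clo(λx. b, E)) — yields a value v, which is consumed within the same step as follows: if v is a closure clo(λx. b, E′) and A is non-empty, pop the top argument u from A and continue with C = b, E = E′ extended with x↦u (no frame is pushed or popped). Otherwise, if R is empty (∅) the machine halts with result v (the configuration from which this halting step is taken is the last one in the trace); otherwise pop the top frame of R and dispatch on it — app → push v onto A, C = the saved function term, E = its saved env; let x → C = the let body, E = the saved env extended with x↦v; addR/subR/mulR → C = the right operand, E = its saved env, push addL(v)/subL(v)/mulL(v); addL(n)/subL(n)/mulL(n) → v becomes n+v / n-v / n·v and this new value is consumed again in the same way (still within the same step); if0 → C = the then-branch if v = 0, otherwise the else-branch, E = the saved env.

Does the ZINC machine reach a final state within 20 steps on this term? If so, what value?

0. ⟨C=((λv. (-3 * v)) ((λx. x) 4)); E=∅; A=∅; R=∅⟩
1. ⟨C=((λx. x) 4); E=∅; A=∅; R=[app]⟩
2. ⟨C=4; E=∅; A=∅; R=[app :: app]⟩
3. ⟨C=(λx. x); E=∅; A=[4]; R=[app]⟩
4. ⟨C=x; E={x↦4}; A=∅; R=[app]⟩
5. ⟨C=(λv. (-3 * v)); E=∅; A=[4]; R=∅⟩
6. ⟨C=(-3 * v); E={v↦4}; A=∅; R=∅⟩
7. ⟨C=-3; E={v↦4}; A=∅; R=[mulR]⟩
8. ⟨C=v; E={v↦4}; A=∅; R=[mulL(-3)]⟩
→ final value -12

Answer: -12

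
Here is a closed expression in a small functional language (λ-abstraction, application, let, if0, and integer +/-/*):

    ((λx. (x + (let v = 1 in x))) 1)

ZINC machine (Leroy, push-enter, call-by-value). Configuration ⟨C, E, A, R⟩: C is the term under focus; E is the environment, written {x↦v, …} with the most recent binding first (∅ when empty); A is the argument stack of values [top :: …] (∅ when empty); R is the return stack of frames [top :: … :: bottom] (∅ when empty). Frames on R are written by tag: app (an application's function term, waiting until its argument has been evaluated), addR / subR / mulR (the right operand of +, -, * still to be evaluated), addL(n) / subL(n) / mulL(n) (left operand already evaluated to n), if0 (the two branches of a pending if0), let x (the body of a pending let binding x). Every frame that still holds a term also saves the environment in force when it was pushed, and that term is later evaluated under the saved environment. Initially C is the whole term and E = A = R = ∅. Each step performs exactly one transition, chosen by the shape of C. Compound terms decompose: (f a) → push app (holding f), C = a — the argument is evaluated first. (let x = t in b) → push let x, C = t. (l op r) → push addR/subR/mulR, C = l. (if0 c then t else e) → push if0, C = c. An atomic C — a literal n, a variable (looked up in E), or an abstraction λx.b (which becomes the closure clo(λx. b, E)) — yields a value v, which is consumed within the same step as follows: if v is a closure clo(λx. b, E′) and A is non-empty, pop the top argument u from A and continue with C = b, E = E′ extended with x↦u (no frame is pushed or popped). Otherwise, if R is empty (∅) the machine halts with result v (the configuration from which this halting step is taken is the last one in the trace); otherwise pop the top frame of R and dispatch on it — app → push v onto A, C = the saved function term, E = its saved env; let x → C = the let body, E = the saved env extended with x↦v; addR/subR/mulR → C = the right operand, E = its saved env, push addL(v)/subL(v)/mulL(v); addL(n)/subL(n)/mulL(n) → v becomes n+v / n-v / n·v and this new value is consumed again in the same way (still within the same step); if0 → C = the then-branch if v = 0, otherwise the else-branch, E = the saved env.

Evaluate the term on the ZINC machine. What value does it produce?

[0] <C=((λx. (x + (let v = 1 in x))) 1), E=∅, A=∅, R=∅>
[1] <C=1, E=∅, A=∅, R=[app]>
[2] <C=(λx. (x + (let v = 1 in x))), E=∅, A=[1], R=∅>
[3] <C=(x + (let v = 1 in x)), E={x↦1}, A=∅, R=∅>
[4] <C=x, E={x↦1}, A=∅, R=[addR]>
[5] <C=(let v = 1 in x), E={x↦1}, A=∅, R=[addL(1)]>
[6] <C=1, E={x↦1}, A=∅, R=[let v :: addL(1)]>
[7] <C=x, E={v↦1, x↦1}, A=∅, R=[addL(1)]>
→ final value 2

Answer: 2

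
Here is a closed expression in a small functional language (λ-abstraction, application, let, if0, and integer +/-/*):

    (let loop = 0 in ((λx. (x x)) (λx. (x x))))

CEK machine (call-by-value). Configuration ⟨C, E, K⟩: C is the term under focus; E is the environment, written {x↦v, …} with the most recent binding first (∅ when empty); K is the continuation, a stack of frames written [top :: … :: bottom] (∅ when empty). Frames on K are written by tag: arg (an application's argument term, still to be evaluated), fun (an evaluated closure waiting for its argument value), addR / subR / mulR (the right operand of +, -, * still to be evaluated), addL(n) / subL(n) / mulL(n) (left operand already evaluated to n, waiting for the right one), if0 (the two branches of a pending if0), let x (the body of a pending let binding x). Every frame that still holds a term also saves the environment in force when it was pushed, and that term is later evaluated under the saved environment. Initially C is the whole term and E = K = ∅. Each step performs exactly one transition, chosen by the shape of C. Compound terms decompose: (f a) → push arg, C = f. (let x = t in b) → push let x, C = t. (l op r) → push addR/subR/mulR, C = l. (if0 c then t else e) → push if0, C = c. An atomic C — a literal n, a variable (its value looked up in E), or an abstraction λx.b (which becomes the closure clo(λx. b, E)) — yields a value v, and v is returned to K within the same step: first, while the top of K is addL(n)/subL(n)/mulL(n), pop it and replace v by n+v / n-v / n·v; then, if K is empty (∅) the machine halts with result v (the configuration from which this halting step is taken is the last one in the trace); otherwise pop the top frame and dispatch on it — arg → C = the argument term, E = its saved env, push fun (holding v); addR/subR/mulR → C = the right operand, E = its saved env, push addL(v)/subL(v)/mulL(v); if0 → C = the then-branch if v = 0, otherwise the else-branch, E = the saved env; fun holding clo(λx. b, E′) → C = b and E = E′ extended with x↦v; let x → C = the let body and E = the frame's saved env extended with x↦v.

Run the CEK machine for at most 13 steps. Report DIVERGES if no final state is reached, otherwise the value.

Answer: DIVERGES (no final state within 13 steps)

Execution trace:
[0] <C=(let loop = 0 in ((λx. (x x)) (λx. (x x)))), E=∅, K=∅>
[1] <C=0, E=∅, K=[let loop]>
[2] <C=((λx. (x x)) (λx. (x x))), E={loop↦0}, K=∅>
[3] <C=(λx. (x x)), E={loop↦0}, K=[arg]>
[4] <C=(λx. (x x)), E={loop↦0}, K=[fun]>
[5] <C=(x x), E={x↦clo(λx. (x x), {loop↦0}), loop↦0}, K=∅>
[6] <C=x, E={x↦clo(λx. (x x), {loop↦0}), loop↦0}, K=[arg]>
[7] <C=x, E={x↦clo(λx. (x x), {loop↦0}), loop↦0}, K=[fun]>
… configuration repeats with period 3 (steps 5–7 recur indefinitely) …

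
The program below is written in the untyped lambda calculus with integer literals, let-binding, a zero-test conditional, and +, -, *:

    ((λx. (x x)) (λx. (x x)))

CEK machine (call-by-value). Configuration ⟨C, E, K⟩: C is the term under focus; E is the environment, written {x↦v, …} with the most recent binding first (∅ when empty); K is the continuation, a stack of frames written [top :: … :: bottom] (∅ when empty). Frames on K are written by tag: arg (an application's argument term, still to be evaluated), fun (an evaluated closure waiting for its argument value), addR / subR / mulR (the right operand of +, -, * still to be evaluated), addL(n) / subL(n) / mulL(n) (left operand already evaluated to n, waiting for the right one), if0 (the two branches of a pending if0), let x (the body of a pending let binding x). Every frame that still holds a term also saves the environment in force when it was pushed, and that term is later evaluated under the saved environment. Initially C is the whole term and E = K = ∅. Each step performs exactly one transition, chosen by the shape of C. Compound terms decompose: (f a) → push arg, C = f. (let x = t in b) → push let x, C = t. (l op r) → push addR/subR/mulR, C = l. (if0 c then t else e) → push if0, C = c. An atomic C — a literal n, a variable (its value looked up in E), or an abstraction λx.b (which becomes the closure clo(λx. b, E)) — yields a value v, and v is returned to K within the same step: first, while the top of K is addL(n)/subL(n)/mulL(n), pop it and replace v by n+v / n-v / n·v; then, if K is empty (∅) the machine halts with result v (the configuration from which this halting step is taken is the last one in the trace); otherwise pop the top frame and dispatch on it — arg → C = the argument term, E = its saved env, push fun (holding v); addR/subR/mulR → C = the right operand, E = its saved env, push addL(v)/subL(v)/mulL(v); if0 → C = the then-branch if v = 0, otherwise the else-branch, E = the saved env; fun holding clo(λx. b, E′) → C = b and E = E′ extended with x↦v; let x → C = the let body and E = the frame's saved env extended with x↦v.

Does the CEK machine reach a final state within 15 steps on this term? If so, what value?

Answer: DIVERGES (no final state within 15 steps)

Derivation:
t=0: ⟨C=((λx. (x x)) (λx. (x x))); E=∅; K=∅⟩
t=1: ⟨C=(λx. (x x)); E=∅; K=[arg]⟩
t=2: ⟨C=(λx. (x x)); E=∅; K=[fun]⟩
t=3: ⟨C=(x x); E={x↦clo(λx. (x x), ∅)}; K=∅⟩
t=4: ⟨C=x; E={x↦clo(λx. (x x), ∅)}; K=[arg]⟩
t=5: ⟨C=x; E={x↦clo(λx. (x x), ∅)}; K=[fun]⟩
… configuration repeats with period 3 (steps 3–5 recur indefinitely) …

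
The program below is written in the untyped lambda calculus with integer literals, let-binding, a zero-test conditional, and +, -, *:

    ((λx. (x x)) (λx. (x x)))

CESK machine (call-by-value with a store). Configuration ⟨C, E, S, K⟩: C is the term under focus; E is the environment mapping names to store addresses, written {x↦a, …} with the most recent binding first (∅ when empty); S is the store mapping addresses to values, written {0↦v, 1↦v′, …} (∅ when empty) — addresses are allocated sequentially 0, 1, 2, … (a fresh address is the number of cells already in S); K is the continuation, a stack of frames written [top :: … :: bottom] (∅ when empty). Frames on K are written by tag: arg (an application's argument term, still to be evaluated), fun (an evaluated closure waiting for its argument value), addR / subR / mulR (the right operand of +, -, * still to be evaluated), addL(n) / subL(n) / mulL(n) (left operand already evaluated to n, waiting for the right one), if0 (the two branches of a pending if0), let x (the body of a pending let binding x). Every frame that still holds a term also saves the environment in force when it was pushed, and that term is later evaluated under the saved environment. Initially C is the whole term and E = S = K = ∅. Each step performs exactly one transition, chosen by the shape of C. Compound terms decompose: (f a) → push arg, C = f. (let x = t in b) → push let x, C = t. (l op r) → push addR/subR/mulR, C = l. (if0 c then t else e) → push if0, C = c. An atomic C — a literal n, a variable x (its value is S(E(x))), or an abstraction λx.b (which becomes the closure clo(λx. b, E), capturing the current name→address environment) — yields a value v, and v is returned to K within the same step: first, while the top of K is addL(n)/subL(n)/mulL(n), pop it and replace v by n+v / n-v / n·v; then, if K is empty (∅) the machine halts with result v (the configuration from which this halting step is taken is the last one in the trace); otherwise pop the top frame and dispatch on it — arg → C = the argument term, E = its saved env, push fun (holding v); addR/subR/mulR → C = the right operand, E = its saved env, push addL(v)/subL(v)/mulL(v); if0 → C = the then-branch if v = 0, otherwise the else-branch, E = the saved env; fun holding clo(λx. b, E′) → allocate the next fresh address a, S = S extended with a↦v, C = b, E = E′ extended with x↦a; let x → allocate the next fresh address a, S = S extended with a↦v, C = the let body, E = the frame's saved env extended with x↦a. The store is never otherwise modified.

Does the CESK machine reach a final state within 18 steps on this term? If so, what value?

0. [C=((λx. (x x)) (λx. (x x))) | E=∅ | S=∅ | K=∅]
1. [C=(λx. (x x)) | E=∅ | S=∅ | K=[arg]]
2. [C=(λx. (x x)) | E=∅ | S=∅ | K=[fun]]
3. [C=(x x) | E={x↦0} | S={0↦clo(λx. (x x), ∅)} | K=∅]
4. [C=x | E={x↦0} | S={0↦clo(λx. (x x), ∅)} | K=[arg]]
5. [C=x | E={x↦0} | S={0↦clo(λx. (x x), ∅)} | K=[fun]]
6. [C=(x x) | E={x↦1} | S={0↦clo(λx. (x x), ∅), 1↦clo(λx. (x x), ∅)} | K=∅]
7. [C=x | E={x↦1} | S={0↦clo(λx. (x x), ∅), 1↦clo(λx. (x x), ∅)} | K=[arg]]
8. [C=x | E={x↦1} | S={0↦clo(λx. (x x), ∅), 1↦clo(λx. (x x), ∅)} | K=[fun]]
9. [C=(x x) | E={x↦2} | S={0↦clo(λx. (x x), ∅), 1↦clo(λx. (x x), ∅), 2↦clo(λx. (x x), ∅)} | K=∅]
10. [C=x | E={x↦2} | S={0↦clo(λx. (x x), ∅), 1↦clo(λx. (x x), ∅), 2↦clo(λx. (x x), ∅)} | K=[arg]]
11. [C=x | E={x↦2} | S={0↦clo(λx. (x x), ∅), 1↦clo(λx. (x x), ∅), 2↦clo(λx. (x x), ∅)} | K=[fun]]
12. [C=(x x) | E={x↦3} | S={0↦clo(λx. (x x), ∅), 1↦clo(λx. (x x), ∅), 2↦clo(λx. (x x), ∅), 3↦clo(λx. (x x), ∅)} | K=∅]
13. [C=x | E={x↦3} | S={0↦clo(λx. (x x), ∅), 1↦clo(λx. (x x), ∅), 2↦clo(λx. (x x), ∅), 3↦clo(λx. (x x), ∅)} | K=[arg]]
14. [C=x | E={x↦3} | S={0↦clo(λx. (x x), ∅), 1↦clo(λx. (x x), ∅), 2↦clo(λx. (x x), ∅), 3↦clo(λx. (x x), ∅)} | K=[fun]]
15. [C=(x x) | E={x↦4} | S={0↦clo(λx. (x x), ∅), 1↦clo(λx. (x x), ∅), 2↦clo(λx. (x x), ∅), 3↦clo(λx. (x x), ∅), 4↦clo(λx. (x x), ∅)} | K=∅]
16. [C=x | E={x↦4} | S={0↦clo(λx. (x x), ∅), 1↦clo(λx. (x x), ∅), 2↦clo(λx. (x x), ∅), 3↦clo(λx. (x x), ∅), 4↦clo(λx. (x x), ∅)} | K=[arg]]
17. [C=x | E={x↦4} | S={0↦clo(λx. (x x), ∅), 1↦clo(λx. (x x), ∅), 2↦clo(λx. (x x), ∅), 3↦clo(λx. (x x), ∅), 4↦clo(λx. (x x), ∅)} | K=[fun]]
18. [C=(x x) | E={x↦5} | S={0↦clo(λx. (x x), ∅), 1↦clo(λx. (x x), ∅), 2↦clo(λx. (x x), ∅), 3↦clo(λx. (x x), ∅), 4↦clo(λx. (x x), ∅), 5↦clo(λx. (x x), ∅)} | K=∅]
→ 18 transitions taken and the configuration is still not final: no result within 18 steps

Answer: DIVERGES (no final state within 18 steps)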